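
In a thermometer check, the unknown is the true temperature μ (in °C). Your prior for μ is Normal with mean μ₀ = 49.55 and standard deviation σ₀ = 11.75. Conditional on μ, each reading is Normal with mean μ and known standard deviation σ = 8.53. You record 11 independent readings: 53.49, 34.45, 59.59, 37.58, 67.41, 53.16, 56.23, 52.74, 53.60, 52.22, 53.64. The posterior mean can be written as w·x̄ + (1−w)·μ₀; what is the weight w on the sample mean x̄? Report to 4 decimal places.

For Normal data with known variance σ², a Normal(μ₀, σ₀²) prior on μ is conjugate. Posterior precision = 1/σ₀² + n/σ²; posterior mean is the precision-weighted average of μ₀ and x̄.
σ₀² = 11.75² = 138.0625, σ² = 8.53² = 72.7609. Prior precision 1/σ₀² = 1/138.0625; data precision n/σ² = 11/72.7609.
w = (n/σ²)/(1/σ₀² + n/σ²) = n·σ₀²/(σ² + n·σ₀²) = 11·138.0625/(72.7609 + 11·138.0625) = 1518.6875/1591.4484 = 0.9543.

0.9543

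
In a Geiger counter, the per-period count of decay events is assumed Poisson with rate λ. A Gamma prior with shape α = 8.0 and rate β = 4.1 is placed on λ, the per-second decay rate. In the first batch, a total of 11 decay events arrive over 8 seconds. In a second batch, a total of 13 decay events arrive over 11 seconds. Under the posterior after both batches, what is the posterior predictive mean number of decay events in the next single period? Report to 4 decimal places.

1.3853

With a Gamma(shape α, rate β) prior, the Poisson likelihood is conjugate: the posterior is Gamma(α + ΣXᵢ, β + n).
After batch 1: Gamma(α+S, β+n) = Gamma(8.0+11, 4.1+8) = Gamma(19.0, 12.1).
After batch 2: Gamma(α+S, β+n) = Gamma(19.0+13, 12.1+11) = Gamma(32.0, 23.1).
The predictive distribution for one future period is NegBinom with mean α/β = 1.3853.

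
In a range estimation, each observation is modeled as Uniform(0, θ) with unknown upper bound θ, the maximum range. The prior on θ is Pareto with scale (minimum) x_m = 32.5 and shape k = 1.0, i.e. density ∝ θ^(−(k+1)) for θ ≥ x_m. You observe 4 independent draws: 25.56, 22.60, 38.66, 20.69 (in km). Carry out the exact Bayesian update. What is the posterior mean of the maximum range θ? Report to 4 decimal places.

A Pareto(scale x_m, shape k) prior on the upper bound θ of Uniform(0, θ) is conjugate: posterior is Pareto(max(x_m, max xᵢ), k + n).
Sample maximum = 38.66; prior scale x_m = 32.5 → posterior scale = max = 38.66.
Posterior shape = 1.0 + 4 = 5.0.
E[θ|data] = k·x_m/(k−1) = 5.0·38.66/4.0 = 48.3250.

48.3250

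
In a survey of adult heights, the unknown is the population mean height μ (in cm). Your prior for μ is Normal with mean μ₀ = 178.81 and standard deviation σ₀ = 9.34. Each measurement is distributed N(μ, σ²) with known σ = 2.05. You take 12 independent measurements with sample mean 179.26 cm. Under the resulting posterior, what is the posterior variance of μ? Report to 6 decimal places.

For Normal data with known variance σ², a Normal(μ₀, σ₀²) prior on μ is conjugate. Posterior precision = 1/σ₀² + n/σ²; posterior mean is the precision-weighted average of μ₀ and x̄.
σ₀² = 9.34² = 87.2356, σ² = 2.05² = 4.2025; σ² + n·σ₀² = 4.2025 + 12·87.2356 = 1051.0297.
Posterior precision = 1/σ₀² + n/σ² = 1/87.2356 + 12/4.2025 = (σ² + n·σ₀²)/(σ₀²σ²) = 1051.0297/(87.2356·4.2025); posterior variance σₙ² = σ₀²σ²/(σ² + n·σ₀²) = 87.2356·4.2025/1051.0297 = 0.348808.

0.348808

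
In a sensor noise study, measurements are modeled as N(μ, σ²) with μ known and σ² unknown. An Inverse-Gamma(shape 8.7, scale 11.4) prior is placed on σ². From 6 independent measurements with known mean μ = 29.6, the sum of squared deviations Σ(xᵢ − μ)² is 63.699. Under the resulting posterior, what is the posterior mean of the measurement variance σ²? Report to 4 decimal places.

With known mean μ and an Inverse-Gamma(α, β) prior on σ², the Normal likelihood is conjugate: posterior is Inv-Gamma(α + n/2, β + Σ(xᵢ−μ)²/2).
Posterior: Inv-Gamma(8.7 + 6/2, 11.4 + 63.699/2) = Inv-Gamma(11.70, 43.2495).
E[σ²|data] = β/(α−1) = 43.2495/10.70 = 4.0420.

4.0420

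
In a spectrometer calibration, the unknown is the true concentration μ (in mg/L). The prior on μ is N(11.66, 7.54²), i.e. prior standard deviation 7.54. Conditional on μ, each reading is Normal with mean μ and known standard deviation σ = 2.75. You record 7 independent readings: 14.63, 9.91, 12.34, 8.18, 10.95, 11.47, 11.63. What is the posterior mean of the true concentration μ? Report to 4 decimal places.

11.3081

For Normal data with known variance σ², a Normal(μ₀, σ₀²) prior on μ is conjugate. Posterior precision = 1/σ₀² + n/σ²; posterior mean is the precision-weighted average of μ₀ and x̄.
Σxᵢ = 14.63 + 9.91 + 12.34 + 8.18 + 10.95 + 11.47 + 11.63 = 79.11, so n·x̄ = 79.11.
σ₀² = 7.54² = 56.8516, σ² = 2.75² = 7.5625; σ² + n·σ₀² = 7.5625 + 7·56.8516 = 405.5237.
Posterior mean = (μ₀/σ₀² + n·x̄/σ²)/(1/σ₀² + n/σ²) = (σ²·μ₀ + σ₀²·n·x̄)/(σ² + n·σ₀²) = (7.5625·11.66 + 56.8516·79.11)/405.5237 = 4585.708826/405.5237 = 11.3081.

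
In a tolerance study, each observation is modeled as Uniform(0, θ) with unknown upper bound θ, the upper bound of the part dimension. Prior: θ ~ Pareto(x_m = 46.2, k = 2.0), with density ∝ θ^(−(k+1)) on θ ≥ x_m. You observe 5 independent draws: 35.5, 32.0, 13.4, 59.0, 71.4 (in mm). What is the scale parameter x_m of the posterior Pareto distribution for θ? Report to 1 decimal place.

71.4

A Pareto(scale x_m, shape k) prior on the upper bound θ of Uniform(0, θ) is conjugate: posterior is Pareto(max(x_m, max xᵢ), k + n).
Sample maximum = 71.4; prior scale x_m = 46.2 → posterior scale = max = 71.4.
Posterior shape = 2.0 + 5 = 7.0.
Posterior scale x_m = 71.4.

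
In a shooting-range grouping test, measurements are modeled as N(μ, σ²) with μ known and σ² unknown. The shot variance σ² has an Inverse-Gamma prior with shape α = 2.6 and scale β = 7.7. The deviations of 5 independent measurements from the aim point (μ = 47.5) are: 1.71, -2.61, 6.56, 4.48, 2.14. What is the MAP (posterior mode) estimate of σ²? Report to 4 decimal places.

With known mean μ and an Inverse-Gamma(α, β) prior on σ², the Normal likelihood is conjugate: posterior is Inv-Gamma(α + n/2, β + Σ(xᵢ−μ)²/2).
Σ(xᵢ−μ)² = (1.71)² + (-2.61)² + (6.56)² + (4.48)² + (2.14)² = 77.4198.
Posterior: Inv-Gamma(2.6 + 5/2, 7.7 + 77.4198/2) = Inv-Gamma(5.10, 46.40990).
Mode = β/(α+1) = 46.40990/6.10 = 7.6082.

7.6082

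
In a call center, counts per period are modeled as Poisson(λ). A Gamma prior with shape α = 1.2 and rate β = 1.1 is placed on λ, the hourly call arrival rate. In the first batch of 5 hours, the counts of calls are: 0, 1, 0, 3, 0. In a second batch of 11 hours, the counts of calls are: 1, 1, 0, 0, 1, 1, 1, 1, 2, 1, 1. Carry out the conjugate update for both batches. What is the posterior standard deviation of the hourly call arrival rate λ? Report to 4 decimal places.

0.2280

With a Gamma(shape α, rate β) prior, the Poisson likelihood is conjugate: the posterior is Gamma(α + ΣXᵢ, β + n).
Batch 1: sum of counts S = 4 over n = 5 hours.
After batch 1: Gamma(α+S, β+n) = Gamma(1.2+4, 1.1+5) = Gamma(5.2, 6.1).
Batch 2: sum of counts S = 10 over n = 11 hours.
After batch 2: Gamma(α+S, β+n) = Gamma(5.2+10, 6.1+11) = Gamma(15.2, 17.1).
SD = √α/β = √15.2/17.1 = 0.2280.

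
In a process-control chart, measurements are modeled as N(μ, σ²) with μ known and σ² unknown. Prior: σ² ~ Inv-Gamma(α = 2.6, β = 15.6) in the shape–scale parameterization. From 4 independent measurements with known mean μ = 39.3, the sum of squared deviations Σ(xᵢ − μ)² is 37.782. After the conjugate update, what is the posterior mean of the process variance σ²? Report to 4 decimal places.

With known mean μ and an Inverse-Gamma(α, β) prior on σ², the Normal likelihood is conjugate: posterior is Inv-Gamma(α + n/2, β + Σ(xᵢ−μ)²/2).
Posterior: Inv-Gamma(2.6 + 4/2, 15.6 + 37.782/2) = Inv-Gamma(4.60, 34.4910).
E[σ²|data] = β/(α−1) = 34.4910/3.60 = 9.5808.

9.5808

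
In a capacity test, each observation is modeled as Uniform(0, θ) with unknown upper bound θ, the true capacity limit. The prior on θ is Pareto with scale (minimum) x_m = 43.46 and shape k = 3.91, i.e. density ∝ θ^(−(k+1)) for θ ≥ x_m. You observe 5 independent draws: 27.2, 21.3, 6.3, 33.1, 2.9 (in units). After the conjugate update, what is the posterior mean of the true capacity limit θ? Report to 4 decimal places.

A Pareto(scale x_m, shape k) prior on the upper bound θ of Uniform(0, θ) is conjugate: posterior is Pareto(max(x_m, max xᵢ), k + n).
Sample maximum = 33.1; prior scale x_m = 43.46 → posterior scale = max = 43.46.
Posterior shape = 3.91 + 5 = 8.91.
E[θ|data] = k·x_m/(k−1) = 8.91·43.46/7.91 = 48.9543.

48.9543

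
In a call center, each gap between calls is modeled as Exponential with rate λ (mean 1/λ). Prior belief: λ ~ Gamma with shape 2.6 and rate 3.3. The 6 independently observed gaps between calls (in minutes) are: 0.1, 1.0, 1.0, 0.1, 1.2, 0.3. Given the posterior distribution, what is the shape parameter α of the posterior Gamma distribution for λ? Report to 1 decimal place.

With a Gamma(shape α, rate β) prior on the exponential rate λ, the posterior after n observations with total T = Σxᵢ is Gamma(α+n, β+T).
Sum of observations T = 3.7 minutes; n = 6.
Posterior: Gamma(2.6+6, 3.3+3.7) = Gamma(8.6, 7.0).
Posterior α = 8.6.

8.6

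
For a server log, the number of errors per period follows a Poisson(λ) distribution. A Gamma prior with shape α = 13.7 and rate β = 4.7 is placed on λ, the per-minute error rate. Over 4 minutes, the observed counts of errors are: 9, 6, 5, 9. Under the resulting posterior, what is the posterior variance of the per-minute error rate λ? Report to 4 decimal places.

0.5641

With a Gamma(shape α, rate β) prior, the Poisson likelihood is conjugate: the posterior is Gamma(α + ΣXᵢ, β + n).
Sum of counts S = 29 over n = 4 minutes.
Posterior: Gamma(α+S, β+n) = Gamma(13.7+29, 4.7+4) = Gamma(42.7, 8.7).
Var = α/β² = 42.7/8.7² = 0.5641.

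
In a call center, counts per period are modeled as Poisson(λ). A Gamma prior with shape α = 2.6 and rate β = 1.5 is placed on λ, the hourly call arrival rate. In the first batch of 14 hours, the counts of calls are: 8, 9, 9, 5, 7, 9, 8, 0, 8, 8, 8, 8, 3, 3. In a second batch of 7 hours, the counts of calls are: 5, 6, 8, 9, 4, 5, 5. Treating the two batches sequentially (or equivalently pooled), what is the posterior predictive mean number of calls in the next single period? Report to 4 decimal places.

With a Gamma(shape α, rate β) prior, the Poisson likelihood is conjugate: the posterior is Gamma(α + ΣXᵢ, β + n).
Batch 1: sum of counts S = 93 over n = 14 hours.
After batch 1: Gamma(α+S, β+n) = Gamma(2.6+93, 1.5+14) = Gamma(95.6, 15.5).
Batch 2: sum of counts S = 42 over n = 7 hours.
After batch 2: Gamma(α+S, β+n) = Gamma(95.6+42, 15.5+7) = Gamma(137.6, 22.5).
The predictive distribution for one future period is NegBinom with mean α/β = 6.1156.

6.1156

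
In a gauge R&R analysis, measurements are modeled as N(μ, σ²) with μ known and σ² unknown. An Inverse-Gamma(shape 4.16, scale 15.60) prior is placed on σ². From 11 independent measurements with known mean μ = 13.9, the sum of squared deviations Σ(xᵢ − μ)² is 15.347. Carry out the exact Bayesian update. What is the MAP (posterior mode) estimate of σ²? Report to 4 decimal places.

With known mean μ and an Inverse-Gamma(α, β) prior on σ², the Normal likelihood is conjugate: posterior is Inv-Gamma(α + n/2, β + Σ(xᵢ−μ)²/2).
Posterior: Inv-Gamma(4.16 + 11/2, 15.60 + 15.347/2) = Inv-Gamma(9.66, 23.2735).
Mode = β/(α+1) = 23.2735/10.66 = 2.1833.

2.1833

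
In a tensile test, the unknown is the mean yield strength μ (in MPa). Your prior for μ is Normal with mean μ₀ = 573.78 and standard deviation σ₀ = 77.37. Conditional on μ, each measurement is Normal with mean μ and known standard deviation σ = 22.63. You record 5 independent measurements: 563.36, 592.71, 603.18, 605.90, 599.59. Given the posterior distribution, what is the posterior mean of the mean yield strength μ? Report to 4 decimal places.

592.6255

For Normal data with known variance σ², a Normal(μ₀, σ₀²) prior on μ is conjugate. Posterior precision = 1/σ₀² + n/σ²; posterior mean is the precision-weighted average of μ₀ and x̄.
Σxᵢ = 563.36 + 592.71 + 603.18 + 605.90 + 599.59 = 2964.74, so n·x̄ = 2964.74.
σ₀² = 77.37² = 5986.1169, σ² = 22.63² = 512.1169; σ² + n·σ₀² = 512.1169 + 5·5986.1169 = 30442.7014.
Posterior mean = (μ₀/σ₀² + n·x̄/σ²)/(1/σ₀² + n/σ²) = (σ²·μ₀ + σ₀²·n·x̄)/(σ² + n·σ₀²) = (512.1169·573.78 + 5986.1169·2964.74)/30442.7014 = 18041122.652988/30442.7014 = 592.6255.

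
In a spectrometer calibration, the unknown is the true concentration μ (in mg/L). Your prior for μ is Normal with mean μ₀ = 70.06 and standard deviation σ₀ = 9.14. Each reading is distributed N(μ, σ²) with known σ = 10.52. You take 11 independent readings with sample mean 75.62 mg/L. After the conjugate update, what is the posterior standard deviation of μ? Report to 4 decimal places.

2.9966

For Normal data with known variance σ², a Normal(μ₀, σ₀²) prior on μ is conjugate. Posterior precision = 1/σ₀² + n/σ²; posterior mean is the precision-weighted average of μ₀ and x̄.
σ₀² = 9.14² = 83.5396, σ² = 10.52² = 110.6704; σ² + n·σ₀² = 110.6704 + 11·83.5396 = 1029.606.
Posterior precision = 1/σ₀² + n/σ² = 1/83.5396 + 11/110.6704 = (σ² + n·σ₀²)/(σ₀²σ²) = 1029.606/(83.5396·110.6704); posterior variance σₙ² = σ₀²σ²/(σ² + n·σ₀²) = 83.5396·110.6704/1029.606 = 8.979513.
Posterior SD = √σₙ² = √(83.5396·110.6704/1029.606) = 2.9966.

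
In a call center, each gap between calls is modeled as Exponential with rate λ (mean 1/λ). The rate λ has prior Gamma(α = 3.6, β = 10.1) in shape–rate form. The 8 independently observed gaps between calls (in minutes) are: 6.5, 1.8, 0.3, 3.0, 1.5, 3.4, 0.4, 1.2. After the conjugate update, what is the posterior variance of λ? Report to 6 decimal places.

With a Gamma(shape α, rate β) prior on the exponential rate λ, the posterior after n observations with total T = Σxᵢ is Gamma(α+n, β+T).
Sum of observations T = 18.1 minutes; n = 8.
Posterior: Gamma(3.6+8, 10.1+18.1) = Gamma(11.6, 28.2).
Var = α/β² = 0.014587.

0.014587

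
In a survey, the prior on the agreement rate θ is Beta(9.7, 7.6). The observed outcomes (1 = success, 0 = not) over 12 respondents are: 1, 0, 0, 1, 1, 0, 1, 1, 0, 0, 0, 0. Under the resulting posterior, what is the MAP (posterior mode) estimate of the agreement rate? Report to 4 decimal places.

0.5018

The Beta prior is conjugate to a Binomial/Bernoulli likelihood; the update adds successes to α and failures to β.
Posterior: Beta(α+k, β+n−k) = Beta(9.7+5, 7.6+7) = Beta(14.7, 14.6).
Mode of Beta(a,b) for a,b>1 is (a−1)/(a+b−2) = 13.7/27.3 = 0.5018.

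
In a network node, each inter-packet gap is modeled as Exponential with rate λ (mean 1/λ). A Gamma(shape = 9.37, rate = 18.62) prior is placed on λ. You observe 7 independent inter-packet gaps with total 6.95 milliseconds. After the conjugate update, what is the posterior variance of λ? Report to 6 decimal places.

With a Gamma(shape α, rate β) prior on the exponential rate λ, the posterior after n observations with total T = Σxᵢ is Gamma(α+n, β+T).
Posterior: Gamma(9.37+7, 18.62+6.95) = Gamma(16.37, 25.57).
Var = α/β² = 0.025037.

0.025037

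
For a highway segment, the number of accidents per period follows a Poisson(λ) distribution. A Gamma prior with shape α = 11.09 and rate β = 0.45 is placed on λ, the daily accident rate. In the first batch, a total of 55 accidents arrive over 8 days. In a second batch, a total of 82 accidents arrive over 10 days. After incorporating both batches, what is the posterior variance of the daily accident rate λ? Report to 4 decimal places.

With a Gamma(shape α, rate β) prior, the Poisson likelihood is conjugate: the posterior is Gamma(α + ΣXᵢ, β + n).
After batch 1: Gamma(α+S, β+n) = Gamma(11.09+55, 0.45+8) = Gamma(66.09, 8.45).
After batch 2: Gamma(α+S, β+n) = Gamma(66.09+82, 8.45+10) = Gamma(148.09, 18.45).
Var = α/β² = 148.09/18.45² = 0.4350.

0.4350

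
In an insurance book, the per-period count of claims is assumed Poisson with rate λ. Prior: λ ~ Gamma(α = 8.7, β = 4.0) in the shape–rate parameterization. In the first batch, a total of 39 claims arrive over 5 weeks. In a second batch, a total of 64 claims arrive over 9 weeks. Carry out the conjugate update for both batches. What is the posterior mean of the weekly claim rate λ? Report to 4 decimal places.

With a Gamma(shape α, rate β) prior, the Poisson likelihood is conjugate: the posterior is Gamma(α + ΣXᵢ, β + n).
After batch 1: Gamma(α+S, β+n) = Gamma(8.7+39, 4.0+5) = Gamma(47.7, 9.0).
After batch 2: Gamma(α+S, β+n) = Gamma(47.7+64, 9.0+9) = Gamma(111.7, 18.0).
Posterior mean = α/β = 111.7/18.0 = 6.2056.

6.2056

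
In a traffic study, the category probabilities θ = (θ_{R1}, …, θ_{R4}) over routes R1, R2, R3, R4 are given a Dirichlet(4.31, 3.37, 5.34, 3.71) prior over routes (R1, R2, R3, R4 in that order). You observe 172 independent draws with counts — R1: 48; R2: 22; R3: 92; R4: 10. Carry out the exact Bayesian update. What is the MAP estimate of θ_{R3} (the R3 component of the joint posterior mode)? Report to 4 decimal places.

The Dirichlet prior is conjugate to the Multinomial likelihood: each posterior αⱼ = prior αⱼ + observed count nⱼ.
Posterior concentration: (52.31, 25.37, 97.34, 13.71), total = 188.73.
Joint mode component: (α_{R3}−1)/(Σα−K) = 96.34/184.73 = 0.5215.

0.5215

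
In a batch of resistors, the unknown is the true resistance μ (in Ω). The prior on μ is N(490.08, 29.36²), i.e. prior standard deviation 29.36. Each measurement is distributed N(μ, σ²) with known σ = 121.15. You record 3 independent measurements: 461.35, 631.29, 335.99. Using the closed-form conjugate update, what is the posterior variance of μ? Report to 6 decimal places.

For Normal data with known variance σ², a Normal(μ₀, σ₀²) prior on μ is conjugate. Posterior precision = 1/σ₀² + n/σ²; posterior mean is the precision-weighted average of μ₀ and x̄.
σ₀² = 29.36² = 862.0096, σ² = 121.15² = 14677.3225; σ² + n·σ₀² = 14677.3225 + 3·862.0096 = 17263.3513.
Posterior precision = 1/σ₀² + n/σ² = 1/862.0096 + 3/14677.3225 = (σ² + n·σ₀²)/(σ₀²σ²) = 17263.3513/(862.0096·14677.3225); posterior variance σₙ² = σ₀²σ²/(σ² + n·σ₀²) = 862.0096·14677.3225/17263.3513 = 732.881622.

732.881622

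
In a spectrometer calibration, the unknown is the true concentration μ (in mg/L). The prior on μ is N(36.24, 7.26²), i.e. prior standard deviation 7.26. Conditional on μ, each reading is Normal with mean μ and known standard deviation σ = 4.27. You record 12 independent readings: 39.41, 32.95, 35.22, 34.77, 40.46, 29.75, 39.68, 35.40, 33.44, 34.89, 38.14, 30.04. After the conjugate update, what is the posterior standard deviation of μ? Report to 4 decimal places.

1.2153

For Normal data with known variance σ², a Normal(μ₀, σ₀²) prior on μ is conjugate. Posterior precision = 1/σ₀² + n/σ²; posterior mean is the precision-weighted average of μ₀ and x̄.
σ₀² = 7.26² = 52.7076, σ² = 4.27² = 18.2329; σ² + n·σ₀² = 18.2329 + 12·52.7076 = 650.7241.
Posterior precision = 1/σ₀² + n/σ² = 1/52.7076 + 12/18.2329 = (σ² + n·σ₀²)/(σ₀²σ²) = 650.7241/(52.7076·18.2329); posterior variance σₙ² = σ₀²σ²/(σ² + n·σ₀²) = 52.7076·18.2329/650.7241 = 1.476835.
Posterior SD = √σₙ² = √(52.7076·18.2329/650.7241) = 1.2153.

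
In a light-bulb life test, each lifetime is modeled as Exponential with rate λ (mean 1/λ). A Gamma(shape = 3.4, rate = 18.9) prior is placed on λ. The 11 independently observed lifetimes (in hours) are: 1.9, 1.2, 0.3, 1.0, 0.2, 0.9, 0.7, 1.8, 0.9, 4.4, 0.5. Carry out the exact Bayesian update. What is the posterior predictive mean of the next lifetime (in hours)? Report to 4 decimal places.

With a Gamma(shape α, rate β) prior on the exponential rate λ, the posterior after n observations with total T = Σxᵢ is Gamma(α+n, β+T).
Sum of observations T = 13.8 hours; n = 11.
Posterior: Gamma(3.4+11, 18.9+13.8) = Gamma(14.4, 32.7).
The predictive distribution for the next observation is Lomax; its mean is β/(α−1) = 32.7/13.4 = 2.4403.

2.4403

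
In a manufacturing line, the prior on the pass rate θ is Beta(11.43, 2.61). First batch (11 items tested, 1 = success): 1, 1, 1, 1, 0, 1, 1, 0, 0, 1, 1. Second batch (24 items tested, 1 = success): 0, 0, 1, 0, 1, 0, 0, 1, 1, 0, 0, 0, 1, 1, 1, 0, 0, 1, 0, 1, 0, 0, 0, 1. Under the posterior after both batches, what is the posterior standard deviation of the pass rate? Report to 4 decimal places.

The Beta prior is conjugate to a Binomial/Bernoulli likelihood; the update adds successes to α and failures to β.
After batch 1: Beta(11.43+8, 2.61+3) = Beta(19.43, 5.61).
After batch 2: Beta(19.43+10, 5.61+14) = Beta(29.43, 19.61).
Var = αβ/((α+β)²(α+β+1)) = 29.43·19.61/(49.04²·50.04) = 0.00479567; SD = √0.00479567 = 0.0693.

0.0693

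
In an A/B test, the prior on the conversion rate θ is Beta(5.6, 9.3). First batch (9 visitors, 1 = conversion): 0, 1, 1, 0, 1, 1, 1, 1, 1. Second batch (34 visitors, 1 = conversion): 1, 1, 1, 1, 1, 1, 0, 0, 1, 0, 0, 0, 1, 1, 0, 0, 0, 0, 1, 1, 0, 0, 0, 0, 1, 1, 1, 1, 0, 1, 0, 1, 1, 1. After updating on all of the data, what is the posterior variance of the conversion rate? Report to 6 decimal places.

The Beta prior is conjugate to a Binomial/Bernoulli likelihood; the update adds successes to α and failures to β.
After batch 1: Beta(5.6+7, 9.3+2) = Beta(12.6, 11.3).
After batch 2: Beta(12.6+19, 11.3+15) = Beta(31.6, 26.3).
Var = αβ/((α+β)²(α+β+1)) = 31.6·26.3/(57.9²·58.9) = 0.004209.

0.004209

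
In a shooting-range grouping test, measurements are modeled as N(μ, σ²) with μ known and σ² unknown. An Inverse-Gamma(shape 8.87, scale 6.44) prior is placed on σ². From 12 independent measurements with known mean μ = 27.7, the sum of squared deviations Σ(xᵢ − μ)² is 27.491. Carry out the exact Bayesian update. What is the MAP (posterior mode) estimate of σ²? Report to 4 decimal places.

1.2719

With known mean μ and an Inverse-Gamma(α, β) prior on σ², the Normal likelihood is conjugate: posterior is Inv-Gamma(α + n/2, β + Σ(xᵢ−μ)²/2).
Posterior: Inv-Gamma(8.87 + 12/2, 6.44 + 27.491/2) = Inv-Gamma(14.87, 20.1855).
Mode = β/(α+1) = 20.1855/15.87 = 1.2719.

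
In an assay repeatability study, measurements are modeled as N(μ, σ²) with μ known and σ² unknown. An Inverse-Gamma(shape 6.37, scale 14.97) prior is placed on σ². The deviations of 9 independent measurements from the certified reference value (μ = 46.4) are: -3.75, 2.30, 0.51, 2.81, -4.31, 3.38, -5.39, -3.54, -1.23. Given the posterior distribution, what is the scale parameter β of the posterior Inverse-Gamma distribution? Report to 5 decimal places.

With known mean μ and an Inverse-Gamma(α, β) prior on σ², the Normal likelihood is conjugate: posterior is Inv-Gamma(α + n/2, β + Σ(xᵢ−μ)²/2).
Σ(xᵢ−μ)² = (-3.75)² + (2.30)² + (0.51)² + (2.81)² + (-4.31)² + (3.38)² + (-5.39)² + (-3.54)² + (-1.23)² = 100.6058.
Posterior: Inv-Gamma(6.37 + 9/2, 14.97 + 100.6058/2) = Inv-Gamma(10.87, 65.27290).
Posterior β = 65.27290.

65.27290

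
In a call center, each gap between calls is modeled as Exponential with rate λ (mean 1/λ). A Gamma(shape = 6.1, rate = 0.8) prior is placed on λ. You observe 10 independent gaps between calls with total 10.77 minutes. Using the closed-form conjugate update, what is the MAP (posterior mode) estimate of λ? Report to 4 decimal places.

1.3051

With a Gamma(shape α, rate β) prior on the exponential rate λ, the posterior after n observations with total T = Σxᵢ is Gamma(α+n, β+T).
Posterior: Gamma(6.1+10, 0.8+10.77) = Gamma(16.1, 11.57).
Mode = (α−1)/β = 1.3051.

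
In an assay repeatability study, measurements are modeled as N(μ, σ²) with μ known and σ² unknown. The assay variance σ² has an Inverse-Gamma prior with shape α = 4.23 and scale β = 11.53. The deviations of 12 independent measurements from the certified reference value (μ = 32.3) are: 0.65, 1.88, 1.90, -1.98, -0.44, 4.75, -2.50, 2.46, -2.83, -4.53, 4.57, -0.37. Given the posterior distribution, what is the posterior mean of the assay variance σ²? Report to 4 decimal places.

With known mean μ and an Inverse-Gamma(α, β) prior on σ², the Normal likelihood is conjugate: posterior is Inv-Gamma(α + n/2, β + Σ(xᵢ−μ)²/2).
Σ(xᵢ−μ)² = (0.65)² + (1.88)² + (1.90)² + (-1.98)² + (-0.44)² + (4.75)² + (-2.50)² + (2.46)² + (-2.83)² + (-4.53)² + (4.57)² + (-0.37)² = 96.0966.
Posterior: Inv-Gamma(4.23 + 12/2, 11.53 + 96.0966/2) = Inv-Gamma(10.23, 59.57830).
E[σ²|data] = β/(α−1) = 59.57830/9.23 = 6.4549.

6.4549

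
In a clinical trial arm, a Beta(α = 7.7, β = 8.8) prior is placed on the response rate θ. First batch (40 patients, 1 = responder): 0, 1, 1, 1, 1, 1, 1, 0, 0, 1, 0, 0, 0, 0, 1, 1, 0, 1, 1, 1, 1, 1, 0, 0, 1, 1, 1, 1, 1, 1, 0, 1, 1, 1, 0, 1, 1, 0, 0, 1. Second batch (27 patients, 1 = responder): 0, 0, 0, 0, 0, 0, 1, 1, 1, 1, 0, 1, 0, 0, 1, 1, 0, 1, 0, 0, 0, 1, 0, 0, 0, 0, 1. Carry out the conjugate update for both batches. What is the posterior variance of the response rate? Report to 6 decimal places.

0.002952

The Beta prior is conjugate to a Binomial/Bernoulli likelihood; the update adds successes to α and failures to β.
After batch 1: Beta(7.7+26, 8.8+14) = Beta(33.7, 22.8).
After batch 2: Beta(33.7+10, 22.8+17) = Beta(43.7, 39.8).
Var = αβ/((α+β)²(α+β+1)) = 43.7·39.8/(83.5²·84.5) = 0.002952.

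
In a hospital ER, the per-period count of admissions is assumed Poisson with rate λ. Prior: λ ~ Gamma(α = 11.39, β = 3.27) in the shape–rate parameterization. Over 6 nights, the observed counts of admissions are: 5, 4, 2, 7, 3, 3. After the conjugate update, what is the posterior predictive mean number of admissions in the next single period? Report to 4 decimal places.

3.8177

With a Gamma(shape α, rate β) prior, the Poisson likelihood is conjugate: the posterior is Gamma(α + ΣXᵢ, β + n).
Sum of counts S = 24 over n = 6 nights.
Posterior: Gamma(α+S, β+n) = Gamma(11.39+24, 3.27+6) = Gamma(35.39, 9.27).
The predictive distribution for one future period is NegBinom with mean α/β = 3.8177.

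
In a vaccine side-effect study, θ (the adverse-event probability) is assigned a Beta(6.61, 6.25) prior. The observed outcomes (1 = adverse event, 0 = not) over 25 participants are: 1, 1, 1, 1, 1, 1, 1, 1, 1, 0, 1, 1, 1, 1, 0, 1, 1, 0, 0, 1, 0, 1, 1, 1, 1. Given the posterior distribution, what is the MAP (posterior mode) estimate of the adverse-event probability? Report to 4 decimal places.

0.7142

The Beta prior is conjugate to a Binomial/Bernoulli likelihood; the update adds successes to α and failures to β.
Posterior: Beta(α+k, β+n−k) = Beta(6.61+20, 6.25+5) = Beta(26.61, 11.25).
Mode of Beta(a,b) for a,b>1 is (a−1)/(a+b−2) = 25.61/35.86 = 0.7142.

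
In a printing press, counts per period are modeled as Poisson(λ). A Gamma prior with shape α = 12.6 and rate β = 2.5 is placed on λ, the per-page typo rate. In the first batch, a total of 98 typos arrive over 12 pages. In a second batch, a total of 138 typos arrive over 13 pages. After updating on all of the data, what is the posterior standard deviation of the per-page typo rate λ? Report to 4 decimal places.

With a Gamma(shape α, rate β) prior, the Poisson likelihood is conjugate: the posterior is Gamma(α + ΣXᵢ, β + n).
After batch 1: Gamma(α+S, β+n) = Gamma(12.6+98, 2.5+12) = Gamma(110.6, 14.5).
After batch 2: Gamma(α+S, β+n) = Gamma(110.6+138, 14.5+13) = Gamma(248.6, 27.5).
SD = √α/β = √248.6/27.5 = 0.5733.

0.5733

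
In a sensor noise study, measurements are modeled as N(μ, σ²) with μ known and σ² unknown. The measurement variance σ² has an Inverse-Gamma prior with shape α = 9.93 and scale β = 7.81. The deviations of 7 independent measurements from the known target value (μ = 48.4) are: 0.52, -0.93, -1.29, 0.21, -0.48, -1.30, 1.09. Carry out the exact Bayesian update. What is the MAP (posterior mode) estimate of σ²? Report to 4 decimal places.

With known mean μ and an Inverse-Gamma(α, β) prior on σ², the Normal likelihood is conjugate: posterior is Inv-Gamma(α + n/2, β + Σ(xᵢ−μ)²/2).
Σ(xᵢ−μ)² = (0.52)² + (-0.93)² + (-1.29)² + (0.21)² + (-0.48)² + (-1.30)² + (1.09)² = 5.9520.
Posterior: Inv-Gamma(9.93 + 7/2, 7.81 + 5.9520/2) = Inv-Gamma(13.43, 10.78600).
Mode = β/(α+1) = 10.78600/14.43 = 0.7475.

0.7475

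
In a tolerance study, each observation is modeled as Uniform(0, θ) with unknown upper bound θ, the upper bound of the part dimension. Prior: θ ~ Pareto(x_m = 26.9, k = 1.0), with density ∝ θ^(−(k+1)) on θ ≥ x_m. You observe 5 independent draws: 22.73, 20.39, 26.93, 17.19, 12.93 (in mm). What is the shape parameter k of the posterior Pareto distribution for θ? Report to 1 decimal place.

6.0

A Pareto(scale x_m, shape k) prior on the upper bound θ of Uniform(0, θ) is conjugate: posterior is Pareto(max(x_m, max xᵢ), k + n).
Sample maximum = 26.93; prior scale x_m = 26.9 → posterior scale = max = 26.93.
Posterior shape = 1.0 + 5 = 6.0.
Posterior shape k = 6.0.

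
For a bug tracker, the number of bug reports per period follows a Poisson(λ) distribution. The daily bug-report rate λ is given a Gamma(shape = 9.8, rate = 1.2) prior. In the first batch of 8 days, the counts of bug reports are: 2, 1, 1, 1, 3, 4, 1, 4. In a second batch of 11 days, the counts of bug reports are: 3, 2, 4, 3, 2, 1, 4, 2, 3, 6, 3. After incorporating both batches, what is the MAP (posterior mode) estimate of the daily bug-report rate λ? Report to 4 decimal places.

With a Gamma(shape α, rate β) prior, the Poisson likelihood is conjugate: the posterior is Gamma(α + ΣXᵢ, β + n).
Batch 1: sum of counts S = 17 over n = 8 days.
After batch 1: Gamma(α+S, β+n) = Gamma(9.8+17, 1.2+8) = Gamma(26.8, 9.2).
Batch 2: sum of counts S = 33 over n = 11 days.
After batch 2: Gamma(α+S, β+n) = Gamma(26.8+33, 9.2+11) = Gamma(59.8, 20.2).
Mode of Gamma(α,β) for α≥1 is (α−1)/β = 58.8/20.2 = 2.9109.

2.9109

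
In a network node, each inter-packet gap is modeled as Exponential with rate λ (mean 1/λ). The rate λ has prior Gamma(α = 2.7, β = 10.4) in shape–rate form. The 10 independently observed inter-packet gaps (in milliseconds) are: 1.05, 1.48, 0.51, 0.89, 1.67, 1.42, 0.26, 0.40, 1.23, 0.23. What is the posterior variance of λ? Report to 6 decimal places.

With a Gamma(shape α, rate β) prior on the exponential rate λ, the posterior after n observations with total T = Σxᵢ is Gamma(α+n, β+T).
Sum of observations T = 9.14 milliseconds; n = 10.
Posterior: Gamma(2.7+10, 10.4+9.14) = Gamma(12.7, 19.54).
Var = α/β² = 0.033262.

0.033262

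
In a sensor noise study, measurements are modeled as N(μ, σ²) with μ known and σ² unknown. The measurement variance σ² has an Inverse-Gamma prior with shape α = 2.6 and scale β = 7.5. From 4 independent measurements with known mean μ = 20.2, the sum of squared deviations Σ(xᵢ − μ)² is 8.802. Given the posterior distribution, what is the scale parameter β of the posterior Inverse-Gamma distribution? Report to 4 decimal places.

11.9010

With known mean μ and an Inverse-Gamma(α, β) prior on σ², the Normal likelihood is conjugate: posterior is Inv-Gamma(α + n/2, β + Σ(xᵢ−μ)²/2).
Posterior: Inv-Gamma(2.6 + 4/2, 7.5 + 8.802/2) = Inv-Gamma(4.60, 11.9010).
Posterior β = 11.9010.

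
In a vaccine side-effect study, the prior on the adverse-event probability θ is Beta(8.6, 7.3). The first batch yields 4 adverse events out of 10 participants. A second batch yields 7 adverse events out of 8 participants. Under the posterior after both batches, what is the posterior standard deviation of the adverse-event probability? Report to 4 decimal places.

The Beta prior is conjugate to a Binomial/Bernoulli likelihood; the update adds successes to α and failures to β.
After batch 1: Beta(8.6+4, 7.3+6) = Beta(12.6, 13.3).
After batch 2: Beta(12.6+7, 13.3+1) = Beta(19.6, 14.3).
Var = αβ/((α+β)²(α+β+1)) = 19.6·14.3/(33.9²·34.9) = 0.00698823; SD = √0.00698823 = 0.0836.

0.0836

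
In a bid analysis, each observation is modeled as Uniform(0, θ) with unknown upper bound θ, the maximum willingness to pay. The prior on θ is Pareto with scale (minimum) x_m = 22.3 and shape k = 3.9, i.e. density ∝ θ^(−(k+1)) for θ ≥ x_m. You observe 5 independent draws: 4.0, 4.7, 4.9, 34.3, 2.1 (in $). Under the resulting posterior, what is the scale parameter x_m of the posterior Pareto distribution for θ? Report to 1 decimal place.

A Pareto(scale x_m, shape k) prior on the upper bound θ of Uniform(0, θ) is conjugate: posterior is Pareto(max(x_m, max xᵢ), k + n).
Sample maximum = 34.3; prior scale x_m = 22.3 → posterior scale = max = 34.3.
Posterior shape = 3.9 + 5 = 8.9.
Posterior scale x_m = 34.3.

34.3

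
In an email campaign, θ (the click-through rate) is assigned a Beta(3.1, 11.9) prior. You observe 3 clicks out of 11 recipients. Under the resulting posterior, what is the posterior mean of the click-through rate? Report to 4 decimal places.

The Beta prior is conjugate to a Binomial/Bernoulli likelihood; the update adds successes to α and failures to β.
Posterior: Beta(α+k, β+n−k) = Beta(3.1+3, 11.9+8) = Beta(6.1, 19.9).
Posterior mean = α/(α+β) = 6.1/26.0 = 0.2346.

0.2346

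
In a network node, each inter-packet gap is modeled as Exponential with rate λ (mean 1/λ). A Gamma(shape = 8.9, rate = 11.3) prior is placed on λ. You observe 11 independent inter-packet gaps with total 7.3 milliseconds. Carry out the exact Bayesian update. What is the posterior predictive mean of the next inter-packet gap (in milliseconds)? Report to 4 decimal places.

With a Gamma(shape α, rate β) prior on the exponential rate λ, the posterior after n observations with total T = Σxᵢ is Gamma(α+n, β+T).
Posterior: Gamma(8.9+11, 11.3+7.3) = Gamma(19.9, 18.6).
The predictive distribution for the next observation is Lomax; its mean is β/(α−1) = 18.6/18.9 = 0.9841.

0.9841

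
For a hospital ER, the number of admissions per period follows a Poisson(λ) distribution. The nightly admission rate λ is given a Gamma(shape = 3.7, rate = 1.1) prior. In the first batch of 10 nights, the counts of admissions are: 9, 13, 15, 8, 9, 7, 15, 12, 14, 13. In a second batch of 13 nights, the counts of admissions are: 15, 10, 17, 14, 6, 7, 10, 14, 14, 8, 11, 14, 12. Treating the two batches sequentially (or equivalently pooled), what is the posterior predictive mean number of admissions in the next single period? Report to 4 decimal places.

With a Gamma(shape α, rate β) prior, the Poisson likelihood is conjugate: the posterior is Gamma(α + ΣXᵢ, β + n).
Batch 1: sum of counts S = 115 over n = 10 nights.
After batch 1: Gamma(α+S, β+n) = Gamma(3.7+115, 1.1+10) = Gamma(118.7, 11.1).
Batch 2: sum of counts S = 152 over n = 13 nights.
After batch 2: Gamma(α+S, β+n) = Gamma(118.7+152, 11.1+13) = Gamma(270.7, 24.1).
The predictive distribution for one future period is NegBinom with mean α/β = 11.2324.

11.2324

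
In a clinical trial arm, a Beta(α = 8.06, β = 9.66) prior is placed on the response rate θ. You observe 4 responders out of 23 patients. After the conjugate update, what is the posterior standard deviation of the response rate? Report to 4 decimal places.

The Beta prior is conjugate to a Binomial/Bernoulli likelihood; the update adds successes to α and failures to β.
Posterior: Beta(α+k, β+n−k) = Beta(8.06+4, 9.66+19) = Beta(12.06, 28.66).
Var = αβ/((α+β)²(α+β+1)) = 12.06·28.66/(40.72²·41.72) = 0.00499647; SD = √0.00499647 = 0.0707.

0.0707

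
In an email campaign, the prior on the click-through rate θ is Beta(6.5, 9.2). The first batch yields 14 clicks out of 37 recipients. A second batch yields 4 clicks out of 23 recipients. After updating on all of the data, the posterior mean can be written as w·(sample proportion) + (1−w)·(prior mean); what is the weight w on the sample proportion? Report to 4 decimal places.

0.7926

The Beta prior is conjugate to a Binomial/Bernoulli likelihood; the update adds successes to α and failures to β.
Total number of recipients: n = 37 + 23 = 60.
Posterior mean = (α₀+k)/(α₀+β₀+n) = [n/(α₀+β₀+n)]·(k/n) + [(α₀+β₀)/(α₀+β₀+n)]·α₀/(α₀+β₀), so only n and the prior enter the weight.
The weight on the data is w = n/(α₀+β₀+n) = 60/(6.5+9.2+60) = 60/75.7 = 0.7926.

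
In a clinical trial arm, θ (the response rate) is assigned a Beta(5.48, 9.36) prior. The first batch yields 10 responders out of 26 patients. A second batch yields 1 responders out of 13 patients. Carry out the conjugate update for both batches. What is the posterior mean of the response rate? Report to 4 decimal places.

The Beta prior is conjugate to a Binomial/Bernoulli likelihood; the update adds successes to α and failures to β.
After batch 1: Beta(5.48+10, 9.36+16) = Beta(15.48, 25.36).
After batch 2: Beta(15.48+1, 25.36+12) = Beta(16.48, 37.36).
Posterior mean = α/(α+β) = 16.48/53.84 = 0.3061.

0.3061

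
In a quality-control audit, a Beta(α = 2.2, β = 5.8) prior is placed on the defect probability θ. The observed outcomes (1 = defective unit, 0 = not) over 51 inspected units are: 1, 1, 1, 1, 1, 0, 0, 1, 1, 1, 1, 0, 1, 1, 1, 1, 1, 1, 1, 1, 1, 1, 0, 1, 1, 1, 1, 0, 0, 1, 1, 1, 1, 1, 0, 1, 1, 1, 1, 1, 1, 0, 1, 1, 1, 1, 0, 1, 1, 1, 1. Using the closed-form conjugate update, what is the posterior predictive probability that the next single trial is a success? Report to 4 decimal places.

0.7492

The Beta prior is conjugate to a Binomial/Bernoulli likelihood; the update adds successes to α and failures to β.
Posterior: Beta(α+k, β+n−k) = Beta(2.2+42, 5.8+9) = Beta(44.2, 14.8).
For a single future Bernoulli trial, P(success | data) = α/(α+β) = 0.7492.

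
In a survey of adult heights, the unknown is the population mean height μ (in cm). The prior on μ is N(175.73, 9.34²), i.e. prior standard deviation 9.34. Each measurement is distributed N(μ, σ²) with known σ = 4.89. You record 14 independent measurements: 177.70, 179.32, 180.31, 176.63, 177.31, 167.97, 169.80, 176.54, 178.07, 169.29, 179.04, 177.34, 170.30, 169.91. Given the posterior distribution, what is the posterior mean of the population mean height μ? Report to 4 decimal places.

For Normal data with known variance σ², a Normal(μ₀, σ₀²) prior on μ is conjugate. Posterior precision = 1/σ₀² + n/σ²; posterior mean is the precision-weighted average of μ₀ and x̄.
Σxᵢ = 177.70 + 179.32 + 180.31 + 176.63 + 177.31 + 167.97 + 169.80 + 176.54 + 178.07 + 169.29 + 179.04 + 177.34 + 170.30 + 169.91 = 2449.53, so n·x̄ = 2449.53.
σ₀² = 9.34² = 87.2356, σ² = 4.89² = 23.9121; σ² + n·σ₀² = 23.9121 + 14·87.2356 = 1245.2105.
Posterior mean = (μ₀/σ₀² + n·x̄/σ²)/(1/σ₀² + n/σ²) = (σ²·μ₀ + σ₀²·n·x̄)/(σ² + n·σ₀²) = (23.9121·175.73 + 87.2356·2449.53)/1245.2105 = 217888.292601/1245.2105 = 174.9811.

174.9811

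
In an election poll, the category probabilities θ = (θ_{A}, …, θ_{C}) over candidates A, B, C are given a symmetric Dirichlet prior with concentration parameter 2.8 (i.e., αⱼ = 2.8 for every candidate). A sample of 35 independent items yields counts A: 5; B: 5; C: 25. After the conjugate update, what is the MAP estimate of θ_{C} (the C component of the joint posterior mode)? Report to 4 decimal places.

0.6634

The Dirichlet prior is conjugate to the Multinomial likelihood: each posterior αⱼ = prior αⱼ + observed count nⱼ.
Posterior concentration: (7.8, 7.8, 27.8), total = 43.4.
Joint mode component: (α_{C}−1)/(Σα−K) = 26.8/40.4 = 0.6634.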